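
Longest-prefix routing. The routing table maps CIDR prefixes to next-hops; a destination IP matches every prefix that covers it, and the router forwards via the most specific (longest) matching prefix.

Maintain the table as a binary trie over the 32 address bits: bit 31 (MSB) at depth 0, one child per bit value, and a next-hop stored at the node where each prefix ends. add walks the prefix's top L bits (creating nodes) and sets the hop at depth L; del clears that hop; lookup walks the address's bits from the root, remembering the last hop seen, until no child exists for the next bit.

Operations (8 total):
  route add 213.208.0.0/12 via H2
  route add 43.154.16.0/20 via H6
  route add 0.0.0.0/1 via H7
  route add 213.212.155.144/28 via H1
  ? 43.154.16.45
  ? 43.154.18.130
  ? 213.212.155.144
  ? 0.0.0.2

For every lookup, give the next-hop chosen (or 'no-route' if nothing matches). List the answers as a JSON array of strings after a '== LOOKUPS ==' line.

Trace:
  add 213.208.0.0/12 -> H2 at depth 12
  add 43.154.16.0/20 -> H6 at depth 20
  add 0.0.0.0/1 -> H7 at depth 1
  add 213.212.155.144/28 -> H1 at depth 28
  lookup 43.154.16.45: bits 00101011100110100001 walk d0:-→d1:H7→d2:-→d3:-→d4:-→d5:-→d6:-→d7:-→d8:-→d9:-→d10:-→d11:-→d12:-→d13:-→d14:-→d15:-→d16:-→d17:-→d18:-→d19:-→d20:H6 -> H6
  lookup 43.154.18.130: bits 00101011100110100001 walk d0:-→d1:H7→d2:-→d3:-→d4:-→d5:-→d6:-→d7:-→d8:-→d9:-→d10:-→d11:-→d12:-→d13:-→d14:-→d15:-→d16:-→d17:-→d18:-→d19:-→d20:H6 -> H6
  lookup 213.212.155.144: bits 1101010111010100100110111001 walk d0:-→d1:-→d2:-→d3:-→d4:-→d5:-→d6:-→d7:-→d8:-→d9:-→d10:-→d11:-→d12:H2→d13:-→d14:-→d15:-→d16:-→d17:-→d18:-→d19:-→d20:-→d21:-→d22:-→d23:-→d24:-→d25:-→d26:-→d27:-→d28:H1 -> H1
  lookup 0.0.0.2: bits 00 walk d0:-→d1:H7→d2:- -> H7

== LOOKUPS ==
["H6","H6","H1","H7"]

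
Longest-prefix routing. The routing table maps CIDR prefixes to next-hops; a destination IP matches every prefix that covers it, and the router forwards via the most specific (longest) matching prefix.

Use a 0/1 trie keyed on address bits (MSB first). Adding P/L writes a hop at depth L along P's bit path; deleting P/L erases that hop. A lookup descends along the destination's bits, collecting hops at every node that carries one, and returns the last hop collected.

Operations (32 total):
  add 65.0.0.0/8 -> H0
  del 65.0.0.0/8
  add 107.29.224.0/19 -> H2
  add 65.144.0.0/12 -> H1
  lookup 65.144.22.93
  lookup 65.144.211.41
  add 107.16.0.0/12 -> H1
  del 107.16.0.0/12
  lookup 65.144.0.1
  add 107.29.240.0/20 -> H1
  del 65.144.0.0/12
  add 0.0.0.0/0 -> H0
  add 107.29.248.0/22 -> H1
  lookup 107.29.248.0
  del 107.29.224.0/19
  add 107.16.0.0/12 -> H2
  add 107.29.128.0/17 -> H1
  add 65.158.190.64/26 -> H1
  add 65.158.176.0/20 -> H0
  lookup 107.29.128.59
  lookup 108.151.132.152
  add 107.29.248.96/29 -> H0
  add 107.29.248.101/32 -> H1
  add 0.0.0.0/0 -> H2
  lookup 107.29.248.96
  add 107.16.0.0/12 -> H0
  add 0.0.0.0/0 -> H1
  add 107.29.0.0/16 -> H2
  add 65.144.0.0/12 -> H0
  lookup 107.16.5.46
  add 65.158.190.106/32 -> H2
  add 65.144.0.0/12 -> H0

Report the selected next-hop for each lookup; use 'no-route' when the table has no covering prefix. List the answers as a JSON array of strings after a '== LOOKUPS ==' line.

Trace:
  add 65.0.0.0/8 -> H0 at depth 8
  del 65.0.0.0/8 (clear depth 8)
  add 107.29.224.0/19 -> H2 at depth 19
  add 65.144.0.0/12 -> H1 at depth 12
  ? 65.144.22.93  path d0:-→d1:-→d2:-→d3:-→d4:-→d5:-→d6:-→d7:-→d8:-→d9:-→d10:-→d11:-→d12:H1  best=H1
  ? 65.144.211.41  path d0:-→d1:-→d2:-→d3:-→d4:-→d5:-→d6:-→d7:-→d8:-→d9:-→d10:-→d11:-→d12:H1  best=H1
  add 107.16.0.0/12 -> H1 at depth 12
  del 107.16.0.0/12 (clear depth 12)
  ? 65.144.0.1  path d0:-→d1:-→d2:-→d3:-→d4:-→d5:-→d6:-→d7:-→d8:-→d9:-→d10:-→d11:-→d12:H1  best=H1
  add 107.29.240.0/20 -> H1 at depth 20
  del 65.144.0.0/12 (clear depth 12)
  add 0.0.0.0/0 -> H0 at depth 0
  add 107.29.248.0/22 -> H1 at depth 22
  ? 107.29.248.0  path d0:H0→d1:-→d2:-→d3:-→d4:-→d5:-→d6:-→d7:-→d8:-→d9:-→d10:-→d11:-→d12:-→d13:-→d14:-→d15:-→d16:-→d17:-→d18:-→d19:H2→d20:H1→d21:-→d22:H1  best=H1
  del 107.29.224.0/19 (clear depth 19)
  add 107.16.0.0/12 -> H2 at depth 12
  add 107.29.128.0/17 -> H1 at depth 17
  add 65.158.190.64/26 -> H1 at depth 26
  add 65.158.176.0/20 -> H0 at depth 20
  ? 107.29.128.59  path d0:H0→d1:-→d2:-→d3:-→d4:-→d5:-→d6:-→d7:-→d8:-→d9:-→d10:-→d11:-→d12:H2→d13:-→d14:-→d15:-→d16:-→d17:H1  best=H1
  ? 108.151.132.152  path d0:H0→d1:-→d2:-→d3:-→d4:-→d5:-  best=H0
  add 107.29.248.96/29 -> H0 at depth 29
  add 107.29.248.101/32 -> H1 at depth 32
  add 0.0.0.0/0 -> H2 at depth 0
  ? 107.29.248.96  path d0:H2→d1:-→d2:-→d3:-→d4:-→d5:-→d6:-→d7:-→d8:-→d9:-→d10:-→d11:-→d12:H2→d13:-→d14:-→d15:-→d16:-→d17:H1→d18:-→d19:-→d20:H1→d21:-→d22:H1→d23:-→d24:-→d25:-→d26:-→d27:-→d28:-→d29:H0  best=H0
  add 107.16.0.0/12 -> H0 at depth 12
  add 0.0.0.0/0 -> H1 at depth 0
  add 107.29.0.0/16 -> H2 at depth 16
  add 65.144.0.0/12 -> H0 at depth 12
  ? 107.16.5.46  path d0:H1→d1:-→d2:-→d3:-→d4:-→d5:-→d6:-→d7:-→d8:-→d9:-→d10:-→d11:-→d12:H0  best=H0
  add 65.158.190.106/32 -> H2 at depth 32
  add 65.144.0.0/12 -> H0 at depth 12

== LOOKUPS ==
["H1","H1","H1","H1","H1","H0","H0","H0"]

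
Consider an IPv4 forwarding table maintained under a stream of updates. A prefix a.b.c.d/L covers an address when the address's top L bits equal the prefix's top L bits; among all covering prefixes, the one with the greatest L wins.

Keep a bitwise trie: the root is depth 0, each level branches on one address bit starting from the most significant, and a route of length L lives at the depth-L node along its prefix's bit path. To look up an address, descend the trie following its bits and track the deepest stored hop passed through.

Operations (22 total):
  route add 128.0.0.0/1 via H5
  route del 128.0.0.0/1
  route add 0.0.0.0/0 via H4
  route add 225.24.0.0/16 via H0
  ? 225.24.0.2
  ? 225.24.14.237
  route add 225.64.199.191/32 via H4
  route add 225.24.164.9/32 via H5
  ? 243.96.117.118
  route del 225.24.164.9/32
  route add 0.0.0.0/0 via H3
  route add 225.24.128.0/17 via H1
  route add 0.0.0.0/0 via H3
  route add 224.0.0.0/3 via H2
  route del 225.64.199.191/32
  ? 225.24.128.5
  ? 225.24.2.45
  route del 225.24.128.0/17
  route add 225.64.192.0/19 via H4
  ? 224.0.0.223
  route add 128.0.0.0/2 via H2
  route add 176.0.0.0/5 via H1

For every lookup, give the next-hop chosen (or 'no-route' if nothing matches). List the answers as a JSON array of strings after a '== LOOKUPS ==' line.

Apply in order:
  + 128.0.0.0/1 (H5) depth=1
  del 128.0.0.0/1 (clear depth 1)
  + 0.0.0.0/0 (H4) depth=0
  + 225.24.0.0/16 (H0) depth=16
  lookup 225.24.0.2: bits 1110000100011000 walk d0:H4→d1:-→d2:-→d3:-→d4:-→d5:-→d6:-→d7:-→d8:-→d9:-→d10:-→d11:-→d12:-→d13:-→d14:-→d15:-→d16:H0 -> H0
  lookup 225.24.14.237: bits 1110000100011000 walk d0:H4→d1:-→d2:-→d3:-→d4:-→d5:-→d6:-→d7:-→d8:-→d9:-→d10:-→d11:-→d12:-→d13:-→d14:-→d15:-→d16:H0 -> H0
  + 225.64.199.191/32 (H4) depth=32
  + 225.24.164.9/32 (H5) depth=32
  lookup 243.96.117.118: bits 111 walk d0:H4→d1:-→d2:-→d3:- -> H4
  del 225.24.164.9/32 (clear depth 32)
  + 0.0.0.0/0 (H3) depth=0
  + 225.24.128.0/17 (H1) depth=17
  + 0.0.0.0/0 (H3) depth=0
  + 224.0.0.0/3 (H2) depth=3
  del 225.64.199.191/32 (clear depth 32)
  lookup 225.24.128.5: bits 111000010001100010 walk d0:H3→d1:-→d2:-→d3:H2→d4:-→d5:-→d6:-→d7:-→d8:-→d9:-→d10:-→d11:-→d12:-→d13:-→d14:-→d15:-→d16:H0→d17:H1→d18:- -> H1
  lookup 225.24.2.45: bits 1110000100011000 walk d0:H3→d1:-→d2:-→d3:H2→d4:-→d5:-→d6:-→d7:-→d8:-→d9:-→d10:-→d11:-→d12:-→d13:-→d14:-→d15:-→d16:H0 -> H0
  del 225.24.128.0/17 (clear depth 17)
  + 225.64.192.0/19 (H4) depth=19
  lookup 224.0.0.223: bits 1110000 walk d0:H3→d1:-→d2:-→d3:H2→d4:-→d5:-→d6:-→d7:- -> H2
  + 128.0.0.0/2 (H2) depth=2
  + 176.0.0.0/5 (H1) depth=5

== LOOKUPS ==
["H0","H0","H4","H1","H0","H2"]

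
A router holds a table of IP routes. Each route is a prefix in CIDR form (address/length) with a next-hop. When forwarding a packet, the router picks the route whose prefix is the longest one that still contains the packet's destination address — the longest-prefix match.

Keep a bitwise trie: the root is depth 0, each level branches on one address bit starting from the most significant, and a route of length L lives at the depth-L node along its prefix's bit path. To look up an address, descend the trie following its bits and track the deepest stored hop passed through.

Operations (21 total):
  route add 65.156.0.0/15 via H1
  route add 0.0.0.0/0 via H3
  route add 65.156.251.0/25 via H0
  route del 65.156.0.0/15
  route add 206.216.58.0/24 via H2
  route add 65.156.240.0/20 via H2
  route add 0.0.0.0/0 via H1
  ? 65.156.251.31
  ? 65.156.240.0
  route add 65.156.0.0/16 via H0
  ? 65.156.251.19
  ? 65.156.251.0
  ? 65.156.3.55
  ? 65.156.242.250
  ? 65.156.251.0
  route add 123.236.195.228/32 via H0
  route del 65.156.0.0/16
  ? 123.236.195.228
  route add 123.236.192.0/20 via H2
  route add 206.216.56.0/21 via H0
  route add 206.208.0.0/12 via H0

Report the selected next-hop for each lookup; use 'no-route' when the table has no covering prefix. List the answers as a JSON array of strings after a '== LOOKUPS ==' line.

Process each operation:
  add 65.156.0.0/15 -> H1 at depth 15
  add 0.0.0.0/0 -> H3 at depth 0
  add 65.156.251.0/25 -> H0 at depth 25
  - 65.156.0.0/15 clear@15
  add 206.216.58.0/24 -> H2 at depth 24
  add 65.156.240.0/20 -> H2 at depth 20
  add 0.0.0.0/0 -> H1 at depth 0
  lookup 65.156.251.31: bits 0100000110011100111110110 walk d0:H1→d1:-→d2:-→d3:-→d4:-→d5:-→d6:-→d7:-→d8:-→d9:-→d10:-→d11:-→d12:-→d13:-→d14:-→d15:-→d16:-→d17:-→d18:-→d19:-→d20:H2→d21:-→d22:-→d23:-→d24:-→d25:H0 -> H0
  lookup 65.156.240.0: bits 01000001100111001111 walk d0:H1→d1:-→d2:-→d3:-→d4:-→d5:-→d6:-→d7:-→d8:-→d9:-→d10:-→d11:-→d12:-→d13:-→d14:-→d15:-→d16:-→d17:-→d18:-→d19:-→d20:H2 -> H2
  add 65.156.0.0/16 -> H0 at depth 16
  lookup 65.156.251.19: bits 0100000110011100111110110 walk d0:H1→d1:-→d2:-→d3:-→d4:-→d5:-→d6:-→d7:-→d8:-→d9:-→d10:-→d11:-→d12:-→d13:-→d14:-→d15:-→d16:H0→d17:-→d18:-→d19:-→d20:H2→d21:-→d22:-→d23:-→d24:-→d25:H0 -> H0
  lookup 65.156.251.0: bits 0100000110011100111110110 walk d0:H1→d1:-→d2:-→d3:-→d4:-→d5:-→d6:-→d7:-→d8:-→d9:-→d10:-→d11:-→d12:-→d13:-→d14:-→d15:-→d16:H0→d17:-→d18:-→d19:-→d20:H2→d21:-→d22:-→d23:-→d24:-→d25:H0 -> H0
  lookup 65.156.3.55: bits 0100000110011100 walk d0:H1→d1:-→d2:-→d3:-→d4:-→d5:-→d6:-→d7:-→d8:-→d9:-→d10:-→d11:-→d12:-→d13:-→d14:-→d15:-→d16:H0 -> H0
  lookup 65.156.242.250: bits 01000001100111001111 walk d0:H1→d1:-→d2:-→d3:-→d4:-→d5:-→d6:-→d7:-→d8:-→d9:-→d10:-→d11:-→d12:-→d13:-→d14:-→d15:-→d16:H0→d17:-→d18:-→d19:-→d20:H2 -> H2
  lookup 65.156.251.0: bits 0100000110011100111110110 walk d0:H1→d1:-→d2:-→d3:-→d4:-→d5:-→d6:-→d7:-→d8:-→d9:-→d10:-→d11:-→d12:-→d13:-→d14:-→d15:-→d16:H0→d17:-→d18:-→d19:-→d20:H2→d21:-→d22:-→d23:-→d24:-→d25:H0 -> H0
  add 123.236.195.228/32 -> H0 at depth 32
  - 65.156.0.0/16 clear@16
  lookup 123.236.195.228: bits 01111011111011001100001111100100 walk d0:H1→d1:-→d2:-→d3:-→d4:-→d5:-→d6:-→d7:-→d8:-→d9:-→d10:-→d11:-→d12:-→d13:-→d14:-→d15:-→d16:-→d17:-→d18:-→d19:-→d20:-→d21:-→d22:-→d23:-→d24:-→d25:-→d26:-→d27:-→d28:-→d29:-→d30:-→d31:-→d32:H0 -> H0
  add 123.236.192.0/20 -> H2 at depth 20
  add 206.216.56.0/21 -> H0 at depth 21
  add 206.208.0.0/12 -> H0 at depth 12

== LOOKUPS ==
["H0","H2","H0","H0","H0","H2","H0","H0"]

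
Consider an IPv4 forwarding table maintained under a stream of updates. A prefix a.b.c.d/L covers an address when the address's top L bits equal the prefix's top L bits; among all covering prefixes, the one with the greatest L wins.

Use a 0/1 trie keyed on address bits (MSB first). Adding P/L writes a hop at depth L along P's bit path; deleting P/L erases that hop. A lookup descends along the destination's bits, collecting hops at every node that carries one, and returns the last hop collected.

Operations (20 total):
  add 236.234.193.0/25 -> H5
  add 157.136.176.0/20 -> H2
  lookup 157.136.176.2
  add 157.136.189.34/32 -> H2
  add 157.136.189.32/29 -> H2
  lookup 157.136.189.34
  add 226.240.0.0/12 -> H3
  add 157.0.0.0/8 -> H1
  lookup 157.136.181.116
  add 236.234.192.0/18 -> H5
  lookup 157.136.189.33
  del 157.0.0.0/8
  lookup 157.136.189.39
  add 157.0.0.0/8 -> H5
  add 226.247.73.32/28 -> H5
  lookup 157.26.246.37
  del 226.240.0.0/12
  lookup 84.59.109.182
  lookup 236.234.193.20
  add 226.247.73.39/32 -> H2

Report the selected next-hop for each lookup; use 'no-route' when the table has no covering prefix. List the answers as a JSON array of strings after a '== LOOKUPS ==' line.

Apply in order:
  + 236.234.193.0/25 (H5) depth=25
  + 157.136.176.0/20 (H2) depth=20
  Q 157.136.176.2: descend 10011101100010001011 ; hops seen [H2] ; pick H2
  + 157.136.189.34/32 (H2) depth=32
  + 157.136.189.32/29 (H2) depth=29
  Q 157.136.189.34: descend 10011101100010001011110100100010 ; hops seen [H2,H2,H2] ; pick H2
  + 226.240.0.0/12 (H3) depth=12
  + 157.0.0.0/8 (H1) depth=8
  Q 157.136.181.116: descend 10011101100010001011 ; hops seen [H1,H2] ; pick H2
  + 236.234.192.0/18 (H5) depth=18
  Q 157.136.189.33: descend 100111011000100010111101001000 ; hops seen [H1,H2,H2] ; pick H2
  del 157.0.0.0/8 (clear depth 8)
  Q 157.136.189.39: descend 10011101100010001011110100100 ; hops seen [H2,H2] ; pick H2
  + 157.0.0.0/8 (H5) depth=8
  + 226.247.73.32/28 (H5) depth=28
  Q 157.26.246.37: descend 10011101 ; hops seen [H5] ; pick H5
  del 226.240.0.0/12 (clear depth 12)
  Q 84.59.109.182: descend ε ; hops seen [∅] ; pick no-route
  Q 236.234.193.20: descend 1110110011101010110000010 ; hops seen [H5,H5] ; pick H5
  + 226.247.73.39/32 (H2) depth=32

== LOOKUPS ==
["H2","H2","H2","H2","H2","H5","no-route","H5"]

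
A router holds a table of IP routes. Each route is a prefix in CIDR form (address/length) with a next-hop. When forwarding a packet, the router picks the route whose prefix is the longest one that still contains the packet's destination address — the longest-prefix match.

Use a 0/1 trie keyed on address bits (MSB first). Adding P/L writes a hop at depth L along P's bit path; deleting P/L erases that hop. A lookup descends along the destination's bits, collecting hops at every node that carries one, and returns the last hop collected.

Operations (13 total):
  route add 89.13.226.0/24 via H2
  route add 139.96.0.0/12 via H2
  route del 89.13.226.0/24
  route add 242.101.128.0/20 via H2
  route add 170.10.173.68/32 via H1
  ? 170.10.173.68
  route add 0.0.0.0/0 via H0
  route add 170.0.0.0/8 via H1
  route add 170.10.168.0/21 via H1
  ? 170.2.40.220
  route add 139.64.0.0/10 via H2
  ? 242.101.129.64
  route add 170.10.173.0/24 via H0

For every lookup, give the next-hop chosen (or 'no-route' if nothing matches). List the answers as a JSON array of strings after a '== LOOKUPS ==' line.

Apply in order:
  add 89.13.226.0/24 -> H2 at depth 24
  add 139.96.0.0/12 -> H2 at depth 12
  del 89.13.226.0/24 (clear depth 24)
  add 242.101.128.0/20 -> H2 at depth 20
  add 170.10.173.68/32 -> H1 at depth 32
  ? 170.10.173.68  path d0:-→d1:-→d2:-→d3:-→d4:-→d5:-→d6:-→d7:-→d8:-→d9:-→d10:-→d11:-→d12:-→d13:-→d14:-→d15:-→d16:-→d17:-→d18:-→d19:-→d20:-→d21:-→d22:-→d23:-→d24:-→d25:-→d26:-→d27:-→d28:-→d29:-→d30:-→d31:-→d32:H1  best=H1
  add 0.0.0.0/0 -> H0 at depth 0
  add 170.0.0.0/8 -> H1 at depth 8
  add 170.10.168.0/21 -> H1 at depth 21
  ? 170.2.40.220  path d0:H0→d1:-→d2:-→d3:-→d4:-→d5:-→d6:-→d7:-→d8:H1→d9:-→d10:-→d11:-→d12:-  best=H1
  add 139.64.0.0/10 -> H2 at depth 10
  ? 242.101.129.64  path d0:H0→d1:-→d2:-→d3:-→d4:-→d5:-→d6:-→d7:-→d8:-→d9:-→d10:-→d11:-→d12:-→d13:-→d14:-→d15:-→d16:-→d17:-→d18:-→d19:-→d20:H2  best=H2
  add 170.10.173.0/24 -> H0 at depth 24

== LOOKUPS ==
["H1","H1","H2"]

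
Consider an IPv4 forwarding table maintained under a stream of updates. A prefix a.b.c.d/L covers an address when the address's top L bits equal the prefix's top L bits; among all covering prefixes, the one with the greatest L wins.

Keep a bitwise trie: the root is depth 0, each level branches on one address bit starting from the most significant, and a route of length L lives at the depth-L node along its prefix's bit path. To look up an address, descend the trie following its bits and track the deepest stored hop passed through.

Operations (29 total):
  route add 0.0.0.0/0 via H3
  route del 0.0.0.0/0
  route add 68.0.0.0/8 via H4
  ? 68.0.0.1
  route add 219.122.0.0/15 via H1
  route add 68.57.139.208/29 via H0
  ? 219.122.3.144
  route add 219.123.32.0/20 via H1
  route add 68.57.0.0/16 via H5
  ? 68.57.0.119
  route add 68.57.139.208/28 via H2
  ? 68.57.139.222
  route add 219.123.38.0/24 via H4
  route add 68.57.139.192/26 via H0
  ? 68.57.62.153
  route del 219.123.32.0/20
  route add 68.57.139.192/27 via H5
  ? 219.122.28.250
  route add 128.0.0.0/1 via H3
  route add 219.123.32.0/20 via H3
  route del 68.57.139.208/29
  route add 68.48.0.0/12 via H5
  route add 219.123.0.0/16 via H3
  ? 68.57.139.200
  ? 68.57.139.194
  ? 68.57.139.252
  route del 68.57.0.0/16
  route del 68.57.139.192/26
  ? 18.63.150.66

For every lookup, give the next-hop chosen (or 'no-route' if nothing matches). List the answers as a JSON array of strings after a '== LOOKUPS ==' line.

Process each operation:
  add 0.0.0.0/0 -> H3 at depth 0
  - 0.0.0.0/0 clear@0
  add 68.0.0.0/8 -> H4 at depth 8
  lookup 68.0.0.1: bits 01000100 walk d0:-→d1:-→d2:-→d3:-→d4:-→d5:-→d6:-→d7:-→d8:H4 -> H4
  add 219.122.0.0/15 -> H1 at depth 15
  add 68.57.139.208/29 -> H0 at depth 29
  lookup 219.122.3.144: bits 110110110111101 walk d0:-→d1:-→d2:-→d3:-→d4:-→d5:-→d6:-→d7:-→d8:-→d9:-→d10:-→d11:-→d12:-→d13:-→d14:-→d15:H1 -> H1
  add 219.123.32.0/20 -> H1 at depth 20
  add 68.57.0.0/16 -> H5 at depth 16
  lookup 68.57.0.119: bits 0100010000111001 walk d0:-→d1:-→d2:-→d3:-→d4:-→d5:-→d6:-→d7:-→d8:H4→d9:-→d10:-→d11:-→d12:-→d13:-→d14:-→d15:-→d16:H5 -> H5
  add 68.57.139.208/28 -> H2 at depth 28
  lookup 68.57.139.222: bits 0100010000111001100010111101 walk d0:-→d1:-→d2:-→d3:-→d4:-→d5:-→d6:-→d7:-→d8:H4→d9:-→d10:-→d11:-→d12:-→d13:-→d14:-→d15:-→d16:H5→d17:-→d18:-→d19:-→d20:-→d21:-→d22:-→d23:-→d24:-→d25:-→d26:-→d27:-→d28:H2 -> H2
  add 219.123.38.0/24 -> H4 at depth 24
  add 68.57.139.192/26 -> H0 at depth 26
  lookup 68.57.62.153: bits 0100010000111001 walk d0:-→d1:-→d2:-→d3:-→d4:-→d5:-→d6:-→d7:-→d8:H4→d9:-→d10:-→d11:-→d12:-→d13:-→d14:-→d15:-→d16:H5 -> H5
  - 219.123.32.0/20 clear@20
  add 68.57.139.192/27 -> H5 at depth 27
  lookup 219.122.28.250: bits 110110110111101 walk d0:-→d1:-→d2:-→d3:-→d4:-→d5:-→d6:-→d7:-→d8:-→d9:-→d10:-→d11:-→d12:-→d13:-→d14:-→d15:H1 -> H1
  add 128.0.0.0/1 -> H3 at depth 1
  add 219.123.32.0/20 -> H3 at depth 20
  - 68.57.139.208/29 clear@29
  add 68.48.0.0/12 -> H5 at depth 12
  add 219.123.0.0/16 -> H3 at depth 16
  lookup 68.57.139.200: bits 010001000011100110001011110 walk d0:-→d1:-→d2:-→d3:-→d4:-→d5:-→d6:-→d7:-→d8:H4→d9:-→d10:-→d11:-→d12:H5→d13:-→d14:-→d15:-→d16:H5→d17:-→d18:-→d19:-→d20:-→d21:-→d22:-→d23:-→d24:-→d25:-→d26:H0→d27:H5 -> H5
  lookup 68.57.139.194: bits 010001000011100110001011110 walk d0:-→d1:-→d2:-→d3:-→d4:-→d5:-→d6:-→d7:-→d8:H4→d9:-→d10:-→d11:-→d12:H5→d13:-→d14:-→d15:-→d16:H5→d17:-→d18:-→d19:-→d20:-→d21:-→d22:-→d23:-→d24:-→d25:-→d26:H0→d27:H5 -> H5
  lookup 68.57.139.252: bits 01000100001110011000101111 walk d0:-→d1:-→d2:-→d3:-→d4:-→d5:-→d6:-→d7:-→d8:H4→d9:-→d10:-→d11:-→d12:H5→d13:-→d14:-→d15:-→d16:H5→d17:-→d18:-→d19:-→d20:-→d21:-→d22:-→d23:-→d24:-→d25:-→d26:H0 -> H0
  - 68.57.0.0/16 clear@16
  - 68.57.139.192/26 clear@26
  lookup 18.63.150.66: bits 0 walk d0:-→d1:- -> no-route

== LOOKUPS ==
["H4","H1","H5","H2","H5","H1","H5","H5","H0","no-route"]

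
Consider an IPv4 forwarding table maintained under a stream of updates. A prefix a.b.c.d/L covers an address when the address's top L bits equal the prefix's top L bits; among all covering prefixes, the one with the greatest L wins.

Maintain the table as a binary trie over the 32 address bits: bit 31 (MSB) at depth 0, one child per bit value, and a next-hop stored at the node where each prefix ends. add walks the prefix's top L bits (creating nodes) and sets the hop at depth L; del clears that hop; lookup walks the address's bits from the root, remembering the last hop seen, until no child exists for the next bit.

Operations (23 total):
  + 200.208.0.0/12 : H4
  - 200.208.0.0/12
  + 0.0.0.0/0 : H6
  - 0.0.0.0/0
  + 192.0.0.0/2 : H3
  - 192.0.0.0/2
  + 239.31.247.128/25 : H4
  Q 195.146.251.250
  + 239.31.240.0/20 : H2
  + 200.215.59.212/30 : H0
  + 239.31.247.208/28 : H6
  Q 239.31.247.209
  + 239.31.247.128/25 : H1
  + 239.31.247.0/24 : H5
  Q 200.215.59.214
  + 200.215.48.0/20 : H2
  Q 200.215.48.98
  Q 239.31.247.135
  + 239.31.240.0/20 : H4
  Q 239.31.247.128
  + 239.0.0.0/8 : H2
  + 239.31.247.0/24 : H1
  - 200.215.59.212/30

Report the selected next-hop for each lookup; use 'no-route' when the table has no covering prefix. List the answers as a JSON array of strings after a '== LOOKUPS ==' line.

Apply in order:
  + 200.208.0.0/12 (H4) depth=12
  del 200.208.0.0/12 (clear depth 12)
  + 0.0.0.0/0 (H6) depth=0
  del 0.0.0.0/0 (clear depth 0)
  + 192.0.0.0/2 (H3) depth=2
  del 192.0.0.0/2 (clear depth 2)
  + 239.31.247.128/25 (H4) depth=25
  ? 195.146.251.250  path d0:-→d1:-→d2:-→d3:-→d4:-  best=no-route
  + 239.31.240.0/20 (H2) depth=20
  + 200.215.59.212/30 (H0) depth=30
  + 239.31.247.208/28 (H6) depth=28
  ? 239.31.247.209  path d0:-→d1:-→d2:-→d3:-→d4:-→d5:-→d6:-→d7:-→d8:-→d9:-→d10:-→d11:-→d12:-→d13:-→d14:-→d15:-→d16:-→d17:-→d18:-→d19:-→d20:H2→d21:-→d22:-→d23:-→d24:-→d25:H4→d26:-→d27:-→d28:H6  best=H6
  + 239.31.247.128/25 (H1) depth=25
  + 239.31.247.0/24 (H5) depth=24
  ? 200.215.59.214  path d0:-→d1:-→d2:-→d3:-→d4:-→d5:-→d6:-→d7:-→d8:-→d9:-→d10:-→d11:-→d12:-→d13:-→d14:-→d15:-→d16:-→d17:-→d18:-→d19:-→d20:-→d21:-→d22:-→d23:-→d24:-→d25:-→d26:-→d27:-→d28:-→d29:-→d30:H0  best=H0
  + 200.215.48.0/20 (H2) depth=20
  ? 200.215.48.98  path d0:-→d1:-→d2:-→d3:-→d4:-→d5:-→d6:-→d7:-→d8:-→d9:-→d10:-→d11:-→d12:-→d13:-→d14:-→d15:-→d16:-→d17:-→d18:-→d19:-→d20:H2  best=H2
  ? 239.31.247.135  path d0:-→d1:-→d2:-→d3:-→d4:-→d5:-→d6:-→d7:-→d8:-→d9:-→d10:-→d11:-→d12:-→d13:-→d14:-→d15:-→d16:-→d17:-→d18:-→d19:-→d20:H2→d21:-→d22:-→d23:-→d24:H5→d25:H1  best=H1
  + 239.31.240.0/20 (H4) depth=20
  ? 239.31.247.128  path d0:-→d1:-→d2:-→d3:-→d4:-→d5:-→d6:-→d7:-→d8:-→d9:-→d10:-→d11:-→d12:-→d13:-→d14:-→d15:-→d16:-→d17:-→d18:-→d19:-→d20:H4→d21:-→d22:-→d23:-→d24:H5→d25:H1  best=H1
  + 239.0.0.0/8 (H2) depth=8
  + 239.31.247.0/24 (H1) depth=24
  del 200.215.59.212/30 (clear depth 30)

== LOOKUPS ==
["no-route","H6","H0","H2","H1","H1"]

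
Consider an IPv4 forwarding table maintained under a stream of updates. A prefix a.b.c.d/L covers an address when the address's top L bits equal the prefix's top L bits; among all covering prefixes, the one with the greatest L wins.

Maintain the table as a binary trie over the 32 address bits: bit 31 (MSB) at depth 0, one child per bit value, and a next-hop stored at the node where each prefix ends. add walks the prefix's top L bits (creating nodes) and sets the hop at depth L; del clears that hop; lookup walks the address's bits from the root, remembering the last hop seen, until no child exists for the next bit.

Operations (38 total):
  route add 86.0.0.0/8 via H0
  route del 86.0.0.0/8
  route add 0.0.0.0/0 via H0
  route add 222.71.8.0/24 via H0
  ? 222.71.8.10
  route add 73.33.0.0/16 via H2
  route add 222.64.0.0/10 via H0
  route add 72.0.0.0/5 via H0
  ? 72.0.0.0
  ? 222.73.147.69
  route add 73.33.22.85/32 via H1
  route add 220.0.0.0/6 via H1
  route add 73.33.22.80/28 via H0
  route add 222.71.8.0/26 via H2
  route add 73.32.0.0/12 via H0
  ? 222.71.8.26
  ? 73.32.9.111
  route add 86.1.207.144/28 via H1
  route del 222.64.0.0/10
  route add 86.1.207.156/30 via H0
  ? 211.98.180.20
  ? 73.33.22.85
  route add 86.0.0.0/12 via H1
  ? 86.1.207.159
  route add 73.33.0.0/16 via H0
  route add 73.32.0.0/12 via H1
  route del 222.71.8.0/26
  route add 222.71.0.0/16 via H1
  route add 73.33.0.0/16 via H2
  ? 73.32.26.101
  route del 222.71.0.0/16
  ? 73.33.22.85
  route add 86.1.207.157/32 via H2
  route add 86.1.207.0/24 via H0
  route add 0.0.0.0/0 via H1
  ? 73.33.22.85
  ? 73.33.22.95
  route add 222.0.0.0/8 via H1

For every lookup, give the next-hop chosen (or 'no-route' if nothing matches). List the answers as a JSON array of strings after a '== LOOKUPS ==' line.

Process each operation:
  add 86.0.0.0/8 -> H0 at depth 8
  del 86.0.0.0/8 (clear depth 8)
  add 0.0.0.0/0 -> H0 at depth 0
  add 222.71.8.0/24 -> H0 at depth 24
  Q 222.71.8.10: descend 110111100100011100001000 ; hops seen [H0,H0] ; pick H0
  add 73.33.0.0/16 -> H2 at depth 16
  add 222.64.0.0/10 -> H0 at depth 10
  add 72.0.0.0/5 -> H0 at depth 5
  Q 72.0.0.0: descend 0100100 ; hops seen [H0,H0] ; pick H0
  Q 222.73.147.69: descend 110111100100 ; hops seen [H0,H0] ; pick H0
  add 73.33.22.85/32 -> H1 at depth 32
  add 220.0.0.0/6 -> H1 at depth 6
  add 73.33.22.80/28 -> H0 at depth 28
  add 222.71.8.0/26 -> H2 at depth 26
  add 73.32.0.0/12 -> H0 at depth 12
  Q 222.71.8.26: descend 11011110010001110000100000 ; hops seen [H0,H1,H0,H0,H2] ; pick H2
  Q 73.32.9.111: descend 010010010010000 ; hops seen [H0,H0,H0] ; pick H0
  add 86.1.207.144/28 -> H1 at depth 28
  del 222.64.0.0/10 (clear depth 10)
  add 86.1.207.156/30 -> H0 at depth 30
  Q 211.98.180.20: descend 1101 ; hops seen [H0] ; pick H0
  Q 73.33.22.85: descend 01001001001000010001011001010101 ; hops seen [H0,H0,H0,H2,H0,H1] ; pick H1
  add 86.0.0.0/12 -> H1 at depth 12
  Q 86.1.207.159: descend 010101100000000111001111100111 ; hops seen [H0,H1,H1,H0] ; pick H0
  add 73.33.0.0/16 -> H0 at depth 16
  add 73.32.0.0/12 -> H1 at depth 12
  del 222.71.8.0/26 (clear depth 26)
  add 222.71.0.0/16 -> H1 at depth 16
  add 73.33.0.0/16 -> H2 at depth 16
  Q 73.32.26.101: descend 010010010010000 ; hops seen [H0,H0,H1] ; pick H1
  del 222.71.0.0/16 (clear depth 16)
  Q 73.33.22.85: descend 01001001001000010001011001010101 ; hops seen [H0,H0,H1,H2,H0,H1] ; pick H1
  add 86.1.207.157/32 -> H2 at depth 32
  add 86.1.207.0/24 -> H0 at depth 24
  add 0.0.0.0/0 -> H1 at depth 0
  Q 73.33.22.85: descend 01001001001000010001011001010101 ; hops seen [H1,H0,H1,H2,H0,H1] ; pick H1
  Q 73.33.22.95: descend 0100100100100001000101100101 ; hops seen [H1,H0,H1,H2,H0] ; pick H0
  add 222.0.0.0/8 -> H1 at depth 8

== LOOKUPS ==
["H0","H0","H0","H2","H0","H0","H1","H0","H1","H1","H1","H0"]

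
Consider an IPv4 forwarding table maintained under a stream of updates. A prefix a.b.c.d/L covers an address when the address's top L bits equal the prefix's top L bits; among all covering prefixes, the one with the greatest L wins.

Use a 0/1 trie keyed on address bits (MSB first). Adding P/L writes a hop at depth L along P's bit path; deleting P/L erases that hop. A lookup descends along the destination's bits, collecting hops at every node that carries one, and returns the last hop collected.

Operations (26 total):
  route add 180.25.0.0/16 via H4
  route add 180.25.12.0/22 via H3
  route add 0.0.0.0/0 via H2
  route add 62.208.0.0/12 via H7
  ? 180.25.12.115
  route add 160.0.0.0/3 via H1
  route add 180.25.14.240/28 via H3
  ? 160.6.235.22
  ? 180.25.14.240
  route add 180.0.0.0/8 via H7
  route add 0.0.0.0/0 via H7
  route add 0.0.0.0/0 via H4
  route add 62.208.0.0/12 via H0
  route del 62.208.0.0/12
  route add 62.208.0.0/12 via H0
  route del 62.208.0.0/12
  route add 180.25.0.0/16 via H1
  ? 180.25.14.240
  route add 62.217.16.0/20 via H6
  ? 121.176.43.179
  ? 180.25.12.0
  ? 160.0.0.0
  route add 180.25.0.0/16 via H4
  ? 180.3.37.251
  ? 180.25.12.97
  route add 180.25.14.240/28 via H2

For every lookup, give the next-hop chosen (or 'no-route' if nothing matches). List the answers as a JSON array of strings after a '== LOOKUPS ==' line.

Process each operation:
  add 180.25.0.0/16 -> H4 at depth 16
  add 180.25.12.0/22 -> H3 at depth 22
  add 0.0.0.0/0 -> H2 at depth 0
  add 62.208.0.0/12 -> H7 at depth 12
  ? 180.25.12.115  path d0:H2→d1:-→d2:-→d3:-→d4:-→d5:-→d6:-→d7:-→d8:-→d9:-→d10:-→d11:-→d12:-→d13:-→d14:-→d15:-→d16:H4→d17:-→d18:-→d19:-→d20:-→d21:-→d22:H3  best=H3
  add 160.0.0.0/3 -> H1 at depth 3
  add 180.25.14.240/28 -> H3 at depth 28
  ? 160.6.235.22  path d0:H2→d1:-→d2:-→d3:H1  best=H1
  ? 180.25.14.240  path d0:H2→d1:-→d2:-→d3:H1→d4:-→d5:-→d6:-→d7:-→d8:-→d9:-→d10:-→d11:-→d12:-→d13:-→d14:-→d15:-→d16:H4→d17:-→d18:-→d19:-→d20:-→d21:-→d22:H3→d23:-→d24:-→d25:-→d26:-→d27:-→d28:H3  best=H3
  add 180.0.0.0/8 -> H7 at depth 8
  add 0.0.0.0/0 -> H7 at depth 0
  add 0.0.0.0/0 -> H4 at depth 0
  add 62.208.0.0/12 -> H0 at depth 12
  del 62.208.0.0/12 (clear depth 12)
  add 62.208.0.0/12 -> H0 at depth 12
  del 62.208.0.0/12 (clear depth 12)
  add 180.25.0.0/16 -> H1 at depth 16
  ? 180.25.14.240  path d0:H4→d1:-→d2:-→d3:H1→d4:-→d5:-→d6:-→d7:-→d8:H7→d9:-→d10:-→d11:-→d12:-→d13:-→d14:-→d15:-→d16:H1→d17:-→d18:-→d19:-→d20:-→d21:-→d22:H3→d23:-→d24:-→d25:-→d26:-→d27:-→d28:H3  best=H3
  add 62.217.16.0/20 -> H6 at depth 20
  ? 121.176.43.179  path d0:H4→d1:-  best=H4
  ? 180.25.12.0  path d0:H4→d1:-→d2:-→d3:H1→d4:-→d5:-→d6:-→d7:-→d8:H7→d9:-→d10:-→d11:-→d12:-→d13:-→d14:-→d15:-→d16:H1→d17:-→d18:-→d19:-→d20:-→d21:-→d22:H3  best=H3
  ? 160.0.0.0  path d0:H4→d1:-→d2:-→d3:H1  best=H1
  add 180.25.0.0/16 -> H4 at depth 16
  ? 180.3.37.251  path d0:H4→d1:-→d2:-→d3:H1→d4:-→d5:-→d6:-→d7:-→d8:H7→d9:-→d10:-→d11:-  best=H7
  ? 180.25.12.97  path d0:H4→d1:-→d2:-→d3:H1→d4:-→d5:-→d6:-→d7:-→d8:H7→d9:-→d10:-→d11:-→d12:-→d13:-→d14:-→d15:-→d16:H4→d17:-→d18:-→d19:-→d20:-→d21:-→d22:H3  best=H3
  add 180.25.14.240/28 -> H2 at depth 28

== LOOKUPS ==
["H3","H1","H3","H3","H4","H3","H1","H7","H3"]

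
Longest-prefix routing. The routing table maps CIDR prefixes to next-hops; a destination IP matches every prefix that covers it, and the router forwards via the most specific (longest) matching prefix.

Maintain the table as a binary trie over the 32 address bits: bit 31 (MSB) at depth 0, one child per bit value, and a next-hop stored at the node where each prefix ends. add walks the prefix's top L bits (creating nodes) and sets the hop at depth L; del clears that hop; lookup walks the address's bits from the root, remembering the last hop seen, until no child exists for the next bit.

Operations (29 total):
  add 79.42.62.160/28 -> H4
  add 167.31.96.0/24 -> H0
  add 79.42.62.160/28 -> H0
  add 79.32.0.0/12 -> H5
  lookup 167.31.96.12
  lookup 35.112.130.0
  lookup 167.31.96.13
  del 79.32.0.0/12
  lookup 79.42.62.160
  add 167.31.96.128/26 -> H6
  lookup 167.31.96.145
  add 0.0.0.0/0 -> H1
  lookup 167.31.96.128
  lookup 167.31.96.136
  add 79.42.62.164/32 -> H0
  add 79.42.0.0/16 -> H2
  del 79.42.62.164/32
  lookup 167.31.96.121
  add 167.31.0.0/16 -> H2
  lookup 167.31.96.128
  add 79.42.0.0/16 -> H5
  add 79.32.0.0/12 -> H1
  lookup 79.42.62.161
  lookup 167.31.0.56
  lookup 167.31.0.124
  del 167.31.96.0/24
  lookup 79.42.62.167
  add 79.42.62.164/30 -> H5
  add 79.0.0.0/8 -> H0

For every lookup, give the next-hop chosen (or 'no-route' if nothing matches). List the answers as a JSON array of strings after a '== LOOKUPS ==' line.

Process each operation:
  add 79.42.62.160/28 -> H4 at depth 28
  add 167.31.96.0/24 -> H0 at depth 24
  add 79.42.62.160/28 -> H0 at depth 28
  add 79.32.0.0/12 -> H5 at depth 12
  Q 167.31.96.12: descend 101001110001111101100000 ; hops seen [H0] ; pick H0
  Q 35.112.130.0: descend 0 ; hops seen [∅] ; pick no-route
  Q 167.31.96.13: descend 101001110001111101100000 ; hops seen [H0] ; pick H0
  del 79.32.0.0/12 (clear depth 12)
  Q 79.42.62.160: descend 0100111100101010001111101010 ; hops seen [H0] ; pick H0
  add 167.31.96.128/26 -> H6 at depth 26
  Q 167.31.96.145: descend 10100111000111110110000010 ; hops seen [H0,H6] ; pick H6
  add 0.0.0.0/0 -> H1 at depth 0
  Q 167.31.96.128: descend 10100111000111110110000010 ; hops seen [H1,H0,H6] ; pick H6
  Q 167.31.96.136: descend 10100111000111110110000010 ; hops seen [H1,H0,H6] ; pick H6
  add 79.42.62.164/32 -> H0 at depth 32
  add 79.42.0.0/16 -> H2 at depth 16
  del 79.42.62.164/32 (clear depth 32)
  Q 167.31.96.121: descend 101001110001111101100000 ; hops seen [H1,H0] ; pick H0
  add 167.31.0.0/16 -> H2 at depth 16
  Q 167.31.96.128: descend 10100111000111110110000010 ; hops seen [H1,H2,H0,H6] ; pick H6
  add 79.42.0.0/16 -> H5 at depth 16
  add 79.32.0.0/12 -> H1 at depth 12
  Q 79.42.62.161: descend 01001111001010100011111010100 ; hops seen [H1,H1,H5,H0] ; pick H0
  Q 167.31.0.56: descend 10100111000111110 ; hops seen [H1,H2] ; pick H2
  Q 167.31.0.124: descend 10100111000111110 ; hops seen [H1,H2] ; pick H2
  del 167.31.96.0/24 (clear depth 24)
  Q 79.42.62.167: descend 010011110010101000111110101001 ; hops seen [H1,H1,H5,H0] ; pick H0
  add 79.42.62.164/30 -> H5 at depth 30
  add 79.0.0.0/8 -> H0 at depth 8

== LOOKUPS ==
["H0","no-route","H0","H0","H6","H6","H6","H0","H6","H0","H2","H2","H0"]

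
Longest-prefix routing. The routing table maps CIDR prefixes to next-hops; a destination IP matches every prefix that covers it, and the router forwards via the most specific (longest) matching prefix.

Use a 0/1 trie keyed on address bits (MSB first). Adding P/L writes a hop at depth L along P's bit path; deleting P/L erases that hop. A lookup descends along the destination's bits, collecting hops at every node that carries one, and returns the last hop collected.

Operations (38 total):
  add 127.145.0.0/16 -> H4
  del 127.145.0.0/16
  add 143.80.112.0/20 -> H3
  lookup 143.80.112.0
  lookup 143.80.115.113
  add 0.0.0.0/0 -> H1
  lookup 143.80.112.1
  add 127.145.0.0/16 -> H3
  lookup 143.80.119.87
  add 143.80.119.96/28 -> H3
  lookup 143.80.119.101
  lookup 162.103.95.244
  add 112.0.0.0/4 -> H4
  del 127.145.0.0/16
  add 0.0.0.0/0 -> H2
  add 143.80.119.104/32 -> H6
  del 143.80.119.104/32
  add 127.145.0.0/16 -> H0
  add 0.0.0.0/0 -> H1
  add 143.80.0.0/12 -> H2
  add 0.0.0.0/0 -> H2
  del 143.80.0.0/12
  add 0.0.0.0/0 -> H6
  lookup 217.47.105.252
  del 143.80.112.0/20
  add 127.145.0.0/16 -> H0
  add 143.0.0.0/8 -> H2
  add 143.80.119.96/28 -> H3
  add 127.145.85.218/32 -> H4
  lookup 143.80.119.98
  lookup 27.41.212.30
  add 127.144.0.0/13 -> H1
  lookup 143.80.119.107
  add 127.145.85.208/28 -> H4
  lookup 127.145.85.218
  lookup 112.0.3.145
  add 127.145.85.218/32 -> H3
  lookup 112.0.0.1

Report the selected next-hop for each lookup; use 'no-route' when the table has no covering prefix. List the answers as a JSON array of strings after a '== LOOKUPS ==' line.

Apply in order:
  add 127.145.0.0/16 -> H4 at depth 16
  - 127.145.0.0/16 clear@16
  add 143.80.112.0/20 -> H3 at depth 20
  Q 143.80.112.0: descend 10001111010100000111 ; hops seen [H3] ; pick H3
  Q 143.80.115.113: descend 10001111010100000111 ; hops seen [H3] ; pick H3
  add 0.0.0.0/0 -> H1 at depth 0
  Q 143.80.112.1: descend 10001111010100000111 ; hops seen [H1,H3] ; pick H3
  add 127.145.0.0/16 -> H3 at depth 16
  Q 143.80.119.87: descend 10001111010100000111 ; hops seen [H1,H3] ; pick H3
  add 143.80.119.96/28 -> H3 at depth 28
  Q 143.80.119.101: descend 1000111101010000011101110110 ; hops seen [H1,H3,H3] ; pick H3
  Q 162.103.95.244: descend 10 ; hops seen [H1] ; pick H1
  add 112.0.0.0/4 -> H4 at depth 4
  - 127.145.0.0/16 clear@16
  add 0.0.0.0/0 -> H2 at depth 0
  add 143.80.119.104/32 -> H6 at depth 32
  - 143.80.119.104/32 clear@32
  add 127.145.0.0/16 -> H0 at depth 16
  add 0.0.0.0/0 -> H1 at depth 0
  add 143.80.0.0/12 -> H2 at depth 12
  add 0.0.0.0/0 -> H2 at depth 0
  - 143.80.0.0/12 clear@12
  add 0.0.0.0/0 -> H6 at depth 0
  Q 217.47.105.252: descend 1 ; hops seen [H6] ; pick H6
  - 143.80.112.0/20 clear@20
  add 127.145.0.0/16 -> H0 at depth 16
  add 143.0.0.0/8 -> H2 at depth 8
  add 143.80.119.96/28 -> H3 at depth 28
  add 127.145.85.218/32 -> H4 at depth 32
  Q 143.80.119.98: descend 1000111101010000011101110110 ; hops seen [H6,H2,H3] ; pick H3
  Q 27.41.212.30: descend 0 ; hops seen [H6] ; pick H6
  add 127.144.0.0/13 -> H1 at depth 13
  Q 143.80.119.107: descend 100011110101000001110111011010 ; hops seen [H6,H2,H3] ; pick H3
  add 127.145.85.208/28 -> H4 at depth 28
  Q 127.145.85.218: descend 01111111100100010101010111011010 ; hops seen [H6,H4,H1,H0,H4,H4] ; pick H4
  Q 112.0.3.145: descend 0111 ; hops seen [H6,H4] ; pick H4
  add 127.145.85.218/32 -> H3 at depth 32
  Q 112.0.0.1: descend 0111 ; hops seen [H6,H4] ; pick H4

== LOOKUPS ==
["H3","H3","H3","H3","H3","H1","H6","H3","H6","H3","H4","H4","H4"]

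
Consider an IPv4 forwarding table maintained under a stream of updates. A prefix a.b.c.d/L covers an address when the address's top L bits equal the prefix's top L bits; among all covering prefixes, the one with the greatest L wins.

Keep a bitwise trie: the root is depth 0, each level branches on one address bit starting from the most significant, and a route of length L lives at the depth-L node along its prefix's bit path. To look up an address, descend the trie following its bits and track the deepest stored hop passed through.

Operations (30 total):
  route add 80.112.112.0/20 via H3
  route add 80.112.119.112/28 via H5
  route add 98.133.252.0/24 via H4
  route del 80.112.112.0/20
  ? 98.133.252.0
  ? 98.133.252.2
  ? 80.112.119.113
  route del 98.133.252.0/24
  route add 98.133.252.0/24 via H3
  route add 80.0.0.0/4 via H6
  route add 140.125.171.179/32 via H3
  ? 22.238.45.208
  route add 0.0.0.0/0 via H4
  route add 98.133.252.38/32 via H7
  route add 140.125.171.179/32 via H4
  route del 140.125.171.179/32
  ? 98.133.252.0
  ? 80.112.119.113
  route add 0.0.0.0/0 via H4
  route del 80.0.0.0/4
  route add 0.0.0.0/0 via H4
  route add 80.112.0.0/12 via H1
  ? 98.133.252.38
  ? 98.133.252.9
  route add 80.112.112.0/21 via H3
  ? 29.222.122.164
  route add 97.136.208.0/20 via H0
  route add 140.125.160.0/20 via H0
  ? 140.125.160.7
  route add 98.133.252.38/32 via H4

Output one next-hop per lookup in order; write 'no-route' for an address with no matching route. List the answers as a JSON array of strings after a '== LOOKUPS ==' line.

Process each operation:
  add 80.112.112.0/20 -> H3 at depth 20
  add 80.112.119.112/28 -> H5 at depth 28
  add 98.133.252.0/24 -> H4 at depth 24
  del 80.112.112.0/20 (clear depth 20)
  lookup 98.133.252.0: bits 011000101000010111111100 walk d0:-→d1:-→d2:-→d3:-→d4:-→d5:-→d6:-→d7:-→d8:-→d9:-→d10:-→d11:-→d12:-→d13:-→d14:-→d15:-→d16:-→d17:-→d18:-→d19:-→d20:-→d21:-→d22:-→d23:-→d24:H4 -> H4
  lookup 98.133.252.2: bits 011000101000010111111100 walk d0:-→d1:-→d2:-→d3:-→d4:-→d5:-→d6:-→d7:-→d8:-→d9:-→d10:-→d11:-→d12:-→d13:-→d14:-→d15:-→d16:-→d17:-→d18:-→d19:-→d20:-→d21:-→d22:-→d23:-→d24:H4 -> H4
  lookup 80.112.119.113: bits 0101000001110000011101110111 walk d0:-→d1:-→d2:-→d3:-→d4:-→d5:-→d6:-→d7:-→d8:-→d9:-→d10:-→d11:-→d12:-→d13:-→d14:-→d15:-→d16:-→d17:-→d18:-→d19:-→d20:-→d21:-→d22:-→d23:-→d24:-→d25:-→d26:-→d27:-→d28:H5 -> H5
  del 98.133.252.0/24 (clear depth 24)
  add 98.133.252.0/24 -> H3 at depth 24
  add 80.0.0.0/4 -> H6 at depth 4
  add 140.125.171.179/32 -> H3 at depth 32
  lookup 22.238.45.208: bits 0 walk d0:-→d1:- -> no-route
  add 0.0.0.0/0 -> H4 at depth 0
  add 98.133.252.38/32 -> H7 at depth 32
  add 140.125.171.179/32 -> H4 at depth 32
  del 140.125.171.179/32 (clear depth 32)
  lookup 98.133.252.0: bits 01100010100001011111110000 walk d0:H4→d1:-→d2:-→d3:-→d4:-→d5:-→d6:-→d7:-→d8:-→d9:-→d10:-→d11:-→d12:-→d13:-→d14:-→d15:-→d16:-→d17:-→d18:-→d19:-→d20:-→d21:-→d22:-→d23:-→d24:H3→d25:-→d26:- -> H3
  lookup 80.112.119.113: bits 0101000001110000011101110111 walk d0:H4→d1:-→d2:-→d3:-→d4:H6→d5:-→d6:-→d7:-→d8:-→d9:-→d10:-→d11:-→d12:-→d13:-→d14:-→d15:-→d16:-→d17:-→d18:-→d19:-→d20:-→d21:-→d22:-→d23:-→d24:-→d25:-→d26:-→d27:-→d28:H5 -> H5
  add 0.0.0.0/0 -> H4 at depth 0
  del 80.0.0.0/4 (clear depth 4)
  add 0.0.0.0/0 -> H4 at depth 0
  add 80.112.0.0/12 -> H1 at depth 12
  lookup 98.133.252.38: bits 01100010100001011111110000100110 walk d0:H4→d1:-→d2:-→d3:-→d4:-→d5:-→d6:-→d7:-→d8:-→d9:-→d10:-→d11:-→d12:-→d13:-→d14:-→d15:-→d16:-→d17:-→d18:-→d19:-→d20:-→d21:-→d22:-→d23:-→d24:H3→d25:-→d26:-→d27:-→d28:-→d29:-→d30:-→d31:-→d32:H7 -> H7
  lookup 98.133.252.9: bits 01100010100001011111110000 walk d0:H4→d1:-→d2:-→d3:-→d4:-→d5:-→d6:-→d7:-→d8:-→d9:-→d10:-→d11:-→d12:-→d13:-→d14:-→d15:-→d16:-→d17:-→d18:-→d19:-→d20:-→d21:-→d22:-→d23:-→d24:H3→d25:-→d26:- -> H3
  add 80.112.112.0/21 -> H3 at depth 21
  lookup 29.222.122.164: bits 0 walk d0:H4→d1:- -> H4
  add 97.136.208.0/20 -> H0 at depth 20
  add 140.125.160.0/20 -> H0 at depth 20
  lookup 140.125.160.7: bits 10001100011111011010 walk d0:H4→d1:-→d2:-→d3:-→d4:-→d5:-→d6:-→d7:-→d8:-→d9:-→d10:-→d11:-→d12:-→d13:-→d14:-→d15:-→d16:-→d17:-→d18:-→d19:-→d20:H0 -> H0
  add 98.133.252.38/32 -> H4 at depth 32

== LOOKUPS ==
["H4","H4","H5","no-route","H3","H5","H7","H3","H4","H0"]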